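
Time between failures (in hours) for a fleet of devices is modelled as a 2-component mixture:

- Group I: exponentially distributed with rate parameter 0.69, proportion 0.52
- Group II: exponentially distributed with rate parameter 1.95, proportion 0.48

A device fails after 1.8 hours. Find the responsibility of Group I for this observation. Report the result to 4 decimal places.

0.7874

The responsibility of component k is P(Z=k) f_k(x) divided by Σ_j P(Z=j) f_j(x).
Evaluate each component's likelihood at the observed value:
  p_I = 0.69·e^(−0.69·1.8) = 0.69·e^(−1.2420) = 0.199276
  p_II = 1.95·e^(−1.95·1.8) = 1.95·e^(−3.5100) = 0.058299
Unnormalised posteriors:
  P(Z=I)·p_I = 0.52 × 0.199276 = 0.103624
  P(Z=II)·p_II = 0.48 × 0.058299 = 0.0279835
Sum: 0.103624 + 0.0279835 = 0.131607
Responsibility of Group I: 0.103624 / 0.131607 ≈ 0.7874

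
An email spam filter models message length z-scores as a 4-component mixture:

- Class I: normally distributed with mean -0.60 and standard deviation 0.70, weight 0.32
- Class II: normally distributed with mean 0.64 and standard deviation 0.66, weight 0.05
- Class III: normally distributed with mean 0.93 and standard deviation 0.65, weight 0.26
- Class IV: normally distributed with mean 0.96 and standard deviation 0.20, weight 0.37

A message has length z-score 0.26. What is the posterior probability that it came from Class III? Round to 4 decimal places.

0.4537

P(component k | x) = P(Z=k)·f_k(x) / marginal(x), where marginal(x) = Σ_j P(Z=j)·f_j(x).
Normal densities:
  p_I = (1/(0.70·√(2π)))·exp(−(0.26−-0.60)²/(2·0.70²)) = 0.569918·exp(-0.75469) = 0.267949
  p_II = (1/(0.66·√(2π)))·exp(−(0.26−0.64)²/(2·0.66²)) = 0.604458·exp(-0.16575) = 0.512133
  p_III = (1/(0.65·√(2π)))·exp(−(0.26−0.93)²/(2·0.65²)) = 0.613757·exp(-0.53124) = 0.360812
  p_IV = (1/(0.20·√(2π)))·exp(−(0.26−0.96)²/(2·0.20²)) = 1.994711·exp(-6.12500) = 0.00436341
Unnormalised posteriors:
  P(Z=I)·p_I = 0.32 × 0.267949 = 0.0857438
  P(Z=II)·p_II = 0.05 × 0.512133 = 0.0256066
  P(Z=III)·p_III = 0.26 × 0.360812 = 0.0938111
  P(Z=IV)·p_IV = 0.37 × 0.00436341 = 0.00161446
Evidence: 0.0857438 + 0.0256066 + 0.0938111 + 0.00161446 = 0.206776
P(Class III | 0.26) = 0.0938111 / 0.206776 ≈ 0.4537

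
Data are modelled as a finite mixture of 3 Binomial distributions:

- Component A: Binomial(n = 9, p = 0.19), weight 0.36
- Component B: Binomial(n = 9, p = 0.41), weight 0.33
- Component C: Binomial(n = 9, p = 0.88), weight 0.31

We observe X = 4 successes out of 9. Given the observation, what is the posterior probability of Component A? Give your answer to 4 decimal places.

The responsibility of component k is π_k f_k(x) divided by Σ_j π_j f_j(x).
Component likelihoods at x = 4 successes out of 9:
  p_A = 0.0572546
  p_B = 0.254546
  p_C = 0.00188021
Unnormalised posteriors:
  π_A·p_A = 0.36 × 0.0572546 = 0.0206116
  π_B·p_B = 0.33 × 0.254546 = 0.0840001
  π_C·p_C = 0.31 × 0.00188021 = 0.000582867
Evidence: 0.0206116 + 0.0840001 + 0.000582867 = 0.105195
So the posterior for Component A is 0.0206116 / 0.105195 ≈ 0.1959.

0.1959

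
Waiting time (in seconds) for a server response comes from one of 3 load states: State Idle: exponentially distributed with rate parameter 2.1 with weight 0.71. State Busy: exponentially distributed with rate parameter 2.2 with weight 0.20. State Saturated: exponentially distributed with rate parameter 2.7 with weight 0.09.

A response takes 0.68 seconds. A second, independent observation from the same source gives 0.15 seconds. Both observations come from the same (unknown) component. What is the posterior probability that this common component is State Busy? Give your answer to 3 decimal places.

By Bayes' theorem, P(k | x) = π_k f_k(x) / Σ_j π_j f_j(x).
Since both observations come from the same component, the likelihood for component k is f_k(x₁)·f_k(x₂).
  L_Idle = [2.1·e^(−2.1·0.68) = 2.1·e^(−1.4280) = 0.503555] × [1.53256] = 0.771726
  L_Busy = [2.2·e^(−2.2·0.68) = 2.2·e^(−1.4960) = 0.492854] × [1.58163] = 0.779513
  L_Saturated = [2.7·e^(−2.7·0.68) = 2.7·e^(−1.8360) = 0.430526] × [1.80084] = 0.775307
Multiply by the mixture weights:
  π_Idle·L_Idle = 0.71 × 0.771726 = 0.547926
  π_Busy·L_Busy = 0.20 × 0.779513 = 0.155903
  π_Saturated·L_Saturated = 0.09 × 0.775307 = 0.0697776
Sum: 0.547926 + 0.155903 + 0.0697776 = 0.773606
So the posterior for State Busy is 0.155903 / 0.773606 ≈ 0.202.

0.202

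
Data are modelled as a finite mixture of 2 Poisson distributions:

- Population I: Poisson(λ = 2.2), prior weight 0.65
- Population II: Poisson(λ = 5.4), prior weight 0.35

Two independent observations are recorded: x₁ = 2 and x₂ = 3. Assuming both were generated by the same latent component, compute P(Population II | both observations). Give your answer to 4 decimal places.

0.0738

P(component k | x) = π_k·f_k(x) / marginal(x), where marginal(x) = Σ_j π_j·f_j(x).
Since both observations come from the same component, the likelihood for component k is f_k(x₁)·f_k(x₂).
  p_I = [e^(−2.2)·2.2^2/2! = 0.268144] × [0.196639] = 0.0527274
  p_II = [e^(−5.4)·5.4^2/2! = 0.0658518] × [0.118533] = 0.00780562
Unnormalised posteriors:
  π_I·p_I = 0.65 × 0.0527274 = 0.0342728
  π_II·p_II = 0.35 × 0.00780562 = 0.00273197
Denominator: 0.0342728 + 0.00273197 = 0.0370048
P(Population II | x₁,x₂) ≈ 0.0738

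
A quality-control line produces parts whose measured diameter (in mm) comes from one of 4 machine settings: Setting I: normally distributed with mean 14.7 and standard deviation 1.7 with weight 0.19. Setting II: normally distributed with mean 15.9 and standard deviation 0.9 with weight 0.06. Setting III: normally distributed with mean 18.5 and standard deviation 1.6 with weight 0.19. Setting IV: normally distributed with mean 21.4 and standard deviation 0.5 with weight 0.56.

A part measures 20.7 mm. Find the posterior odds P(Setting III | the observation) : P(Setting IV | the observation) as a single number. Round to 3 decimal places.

Since P(k|x) ∝ π_k f_k(x), the posterior odds are π_i f_i(x) / (π_j f_j(x)).
Normal densities:
  p_I = 0.000462927
  p_II = 2.95145e-07
  p_III = 0.0968827
  p_IV = 0.299455
Posterior odds = (π_III·p_III) / (π_IV·p_IV) = (0.19·0.0968827) / (0.56·0.299455) = 0.0184077 / 0.167695 ≈ 0.110

0.110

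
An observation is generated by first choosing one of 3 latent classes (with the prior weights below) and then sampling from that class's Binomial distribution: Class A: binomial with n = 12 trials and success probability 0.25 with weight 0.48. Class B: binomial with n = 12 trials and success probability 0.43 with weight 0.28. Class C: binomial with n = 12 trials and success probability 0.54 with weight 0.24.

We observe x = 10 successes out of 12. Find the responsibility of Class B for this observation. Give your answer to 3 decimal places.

0.155

By Bayes' theorem, P(k | x) = P(Z=k) f_k(x) / Σ_j P(Z=j) f_j(x).
Component likelihoods at x = 10 successes out of 12:
  p_A = C(12,10)·0.25^10·0.75^2 = 66·9.53674e-07·0.5625 = 3.54052e-05
  p_B = C(12,10)·0.43^10·0.57^2 = 66·0.000216115·0.3249 = 0.00463424
  p_C = C(12,10)·0.54^10·0.46^2 = 66·0.00210833·0.2116 = 0.029444
Prior × likelihood for each component:
  P(Z=A)·p_A = 0.48 × 3.54052e-05 = 1.69945e-05
  P(Z=B)·p_B = 0.28 × 0.00463424 = 0.00129759
  P(Z=C)·p_C = 0.24 × 0.029444 = 0.00706657
Sum: 1.69945e-05 + 0.00129759 + 0.00706657 = 0.00838115
P(Class B | 10 successes out of 12) ≈ 0.155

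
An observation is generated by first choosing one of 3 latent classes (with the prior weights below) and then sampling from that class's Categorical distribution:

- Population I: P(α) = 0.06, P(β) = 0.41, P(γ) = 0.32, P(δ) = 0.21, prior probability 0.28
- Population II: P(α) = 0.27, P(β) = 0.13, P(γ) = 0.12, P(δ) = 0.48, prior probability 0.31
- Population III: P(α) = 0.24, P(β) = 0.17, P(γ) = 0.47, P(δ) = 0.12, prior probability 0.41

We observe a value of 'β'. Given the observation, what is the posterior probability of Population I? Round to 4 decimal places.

0.5107

By Bayes' theorem, P(k | x) = π_k f_k(x) / Σ_j π_j f_j(x).
Evaluate each component's likelihood at the observed value:
  L_I = P(β | comp) = 0.41
  L_II = P(β | comp) = 0.13
  L_III = P(β | comp) = 0.17
Multiply by the mixture weights:
  π_I·L_I = 0.28 × 0.41 = 0.1148
  π_II·L_II = 0.31 × 0.13 = 0.0403
  π_III·L_III = 0.41 × 0.17 = 0.0697
Normaliser: 0.1148 + 0.0403 + 0.0697 = 0.2248
P(Population I | 'β') = 0.1148 / 0.2248 ≈ 0.5107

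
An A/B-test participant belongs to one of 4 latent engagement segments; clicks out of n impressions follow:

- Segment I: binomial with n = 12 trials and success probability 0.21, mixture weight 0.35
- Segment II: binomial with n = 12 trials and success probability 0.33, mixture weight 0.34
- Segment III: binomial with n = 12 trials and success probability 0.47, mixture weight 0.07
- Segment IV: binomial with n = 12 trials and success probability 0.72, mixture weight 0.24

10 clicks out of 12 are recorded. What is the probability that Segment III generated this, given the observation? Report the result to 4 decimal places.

Posterior ∝ prior × likelihood, so P(k | x) ∝ π_k f_k(x); normalise over all components.
Binomial probabilities:
  f_I = C(12,10)·0.21^10·0.79^2 = 66·1.66799e-07·0.6241 = 6.87054e-06
  f_II = C(12,10)·0.33^10·0.67^2 = 66·1.53158e-05·0.4489 = 0.000453767
  f_III = C(12,10)·0.47^10·0.53^2 = 66·0.000525991·0.2809 = 0.00975156
  f_IV = C(12,10)·0.72^10·0.28^2 = 66·0.0374391·0.0784 = 0.193725
Unnormalised posteriors:
  π_I·f_I = 0.35 × 6.87054e-06 = 2.40469e-06
  π_II·f_II = 0.34 × 0.000453767 = 0.000154281
  π_III·f_III = 0.07 × 0.00975156 = 0.000682609
  π_IV·f_IV = 0.24 × 0.193725 = 0.0464939
Sum: 2.40469e-06 + 0.000154281 + 0.000682609 + 0.0464939 = 0.0473332
Responsibility of Segment III: 0.000682609 / 0.0473332 ≈ 0.0144

0.0144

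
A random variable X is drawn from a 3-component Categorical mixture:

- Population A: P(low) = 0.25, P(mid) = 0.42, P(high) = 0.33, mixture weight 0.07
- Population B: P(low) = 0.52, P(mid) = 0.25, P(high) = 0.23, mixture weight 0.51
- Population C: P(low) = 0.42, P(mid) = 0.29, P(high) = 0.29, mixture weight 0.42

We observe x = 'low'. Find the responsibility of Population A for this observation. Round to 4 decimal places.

0.0381

The responsibility of component k is w_k f_k(x) divided by Σ_j w_j f_j(x).
Categorical probabilities:
  f_A = 0.25
  f_B = 0.52
  f_C = 0.42
Multiply by the mixture weights:
  w_A·f_A = 0.07 × 0.25 = 0.0175
  w_B·f_B = 0.51 × 0.52 = 0.2652
  w_C·f_C = 0.42 × 0.42 = 0.1764
Evidence: 0.0175 + 0.2652 + 0.1764 = 0.4591
P(Population A | x) ≈ 0.0381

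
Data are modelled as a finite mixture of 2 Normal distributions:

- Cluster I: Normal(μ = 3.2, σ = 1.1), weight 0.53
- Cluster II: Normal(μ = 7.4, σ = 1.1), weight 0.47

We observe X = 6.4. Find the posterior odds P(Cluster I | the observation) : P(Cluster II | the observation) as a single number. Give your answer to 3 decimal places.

0.025

Posterior odds = (w_i f_i(x)) / (w_j f_j(x)); the normalising sum cancels.
Component likelihoods at x = 6.4:
  p_I = 0.00527038
  p_II = 0.239915
Odds = (0.53/0.47) × (0.00527038/0.239915) = 1.12766 × 0.0219677 ≈ 0.025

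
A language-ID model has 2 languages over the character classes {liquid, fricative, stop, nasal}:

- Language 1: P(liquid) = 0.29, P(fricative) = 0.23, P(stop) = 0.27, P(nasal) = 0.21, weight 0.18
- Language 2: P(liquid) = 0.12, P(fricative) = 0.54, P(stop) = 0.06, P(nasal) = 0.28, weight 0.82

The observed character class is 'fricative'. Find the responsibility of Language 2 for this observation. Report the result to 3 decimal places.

0.914

P(component k | x) = P(Z=k)·f_k(x) / marginal(x), where marginal(x) = Σ_j P(Z=j)·f_j(x).
Categorical probabilities:
  f_1 = 0.23
  f_2 = 0.54
Unnormalised posteriors:
  P(Z=1)·f_1 = 0.18 × 0.23 = 0.0414
  P(Z=2)·f_2 = 0.82 × 0.54 = 0.4428
Sum: 0.0414 + 0.4428 = 0.4842
P(Language 2 | 'fricative') ≈ 0.914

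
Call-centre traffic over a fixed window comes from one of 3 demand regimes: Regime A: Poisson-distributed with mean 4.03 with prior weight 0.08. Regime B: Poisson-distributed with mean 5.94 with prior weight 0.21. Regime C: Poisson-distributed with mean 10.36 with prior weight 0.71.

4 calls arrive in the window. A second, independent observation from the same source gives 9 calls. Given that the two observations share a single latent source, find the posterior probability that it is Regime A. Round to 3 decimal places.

The responsibility of component k is π_k f_k(x) divided by Σ_j π_j f_j(x).
Since both observations come from the same component, the likelihood for component k is f_k(x₁)·f_k(x₂).
  L_A = [0.195345] × [0.0137333] = 0.00268274
  L_B = [0.136529] × [0.0667737] = 0.00911656
  L_C = [0.0152033] × [0.120001] = 0.0018244
Multiply by the mixture weights:
  π_A·L_A = 0.08 × 0.00268274 = 0.000214619
  π_B·L_B = 0.21 × 0.00911656 = 0.00191448
  π_C·L_C = 0.71 × 0.0018244 = 0.00129533
Marginal: 0.000214619 + 0.00191448 + 0.00129533 = 0.00342442
P(Regime A | data) ≈ 0.063

0.063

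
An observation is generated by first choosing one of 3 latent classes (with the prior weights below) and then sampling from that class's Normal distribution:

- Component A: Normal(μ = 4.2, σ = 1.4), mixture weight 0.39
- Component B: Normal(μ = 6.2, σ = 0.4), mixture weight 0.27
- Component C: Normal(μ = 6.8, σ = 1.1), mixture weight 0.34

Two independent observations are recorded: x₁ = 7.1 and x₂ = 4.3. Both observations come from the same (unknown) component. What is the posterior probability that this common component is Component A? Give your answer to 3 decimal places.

Apply Bayes' rule: the posterior for each component is proportional to its prior times its likelihood at x.
Since both observations come from the same component, the likelihood for component k is f_k(x₁)·f_k(x₂).
  L_A = [0.033346] × [0.284233] = 0.00947801
  L_B = [0.0793491] × [1.25738e-05] = 9.97718e-07
  L_C = [0.349435] × [0.0274087] = 0.00957756
Weight by the priors:
  w_A·L_A = 0.39 × 0.00947801 = 0.00369642
  w_B·L_B = 0.27 × 9.97718e-07 = 2.69384e-07
  w_C·L_C = 0.34 × 0.00957756 = 0.00325637
Normaliser: 0.00369642 + 2.69384e-07 + 0.00325637 = 0.00695307
So the posterior for Component A is 0.00369642 / 0.00695307 ≈ 0.532.

0.532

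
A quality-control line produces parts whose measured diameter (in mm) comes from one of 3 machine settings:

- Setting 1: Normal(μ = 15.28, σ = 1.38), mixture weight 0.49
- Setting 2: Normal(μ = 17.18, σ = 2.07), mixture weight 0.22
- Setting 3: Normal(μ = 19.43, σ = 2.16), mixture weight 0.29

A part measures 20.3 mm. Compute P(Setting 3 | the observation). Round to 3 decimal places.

P(component k | x) = P(Z=k)·f_k(x) / marginal(x), where marginal(x) = Σ_j P(Z=j)·f_j(x).
Component likelihoods at x = 20.3 mm:
  p_1 = (1/(1.38·√(2π)))·exp(−(20.3−15.28)²/(2·1.38²)) = 0.289089·exp(-6.61636) = 0.000386885
  p_2 = (1/(2.07·√(2π)))·exp(−(20.3−17.18)²/(2·2.07²)) = 0.192726·exp(-1.13590) = 0.0618908
  p_3 = (1/(2.16·√(2π)))·exp(−(20.3−19.43)²/(2·2.16²)) = 0.184696·exp(-0.08111) = 0.170305
Weight by the priors:
  P(Z=1)·p_1 = 0.49 × 0.000386885 = 0.000189573
  P(Z=2)·p_2 = 0.22 × 0.0618908 = 0.013616
  P(Z=3)·p_3 = 0.29 × 0.170305 = 0.0493886
Denominator: 0.000189573 + 0.013616 + 0.0493886 = 0.0631941
P(Setting 3 | 20.3 mm) ≈ 0.782

0.782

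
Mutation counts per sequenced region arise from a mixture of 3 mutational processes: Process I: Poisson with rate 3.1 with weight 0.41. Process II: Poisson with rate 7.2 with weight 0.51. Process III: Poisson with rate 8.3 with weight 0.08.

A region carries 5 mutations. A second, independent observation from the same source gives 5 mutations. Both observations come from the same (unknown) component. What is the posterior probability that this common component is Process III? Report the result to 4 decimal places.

0.0421

Apply Bayes' rule: the posterior for each component is proportional to its prior times its likelihood at x.
Since both observations come from the same component, the likelihood for component k is f_k(x₁)·f_k(x₂).
  p_I = [0.107477] × [0.107477] = 0.0115512
  p_II = [0.120382] × [0.120382] = 0.0144918
  p_III = [0.0815765] × [0.0815765] = 0.00665472
Prior × likelihood for each component:
  w_I·p_I = 0.41 × 0.0115512 = 0.00473601
  w_II·p_II = 0.51 × 0.0144918 = 0.00739081
  w_III·p_III = 0.08 × 0.00665472 = 0.000532378
Sum: 0.00473601 + 0.00739081 + 0.000532378 = 0.0126592
Responsibility of Process III: 0.000532378 / 0.0126592 ≈ 0.0421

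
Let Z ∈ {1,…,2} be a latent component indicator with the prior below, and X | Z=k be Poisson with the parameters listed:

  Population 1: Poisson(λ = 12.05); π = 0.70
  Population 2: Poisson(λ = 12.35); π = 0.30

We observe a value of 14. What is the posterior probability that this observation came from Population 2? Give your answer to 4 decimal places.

0.3094

The responsibility of component k is π_k f_k(x) divided by Σ_j π_j f_j(x).
Evaluate each component's likelihood at the observed value:
  f_1 = 0.0912351
  f_2 = 0.0953657
Weight by the priors:
  π_1·f_1 = 0.70 × 0.0912351 = 0.0638645
  π_2·f_2 = 0.30 × 0.0953657 = 0.0286097
Evidence: 0.0638645 + 0.0286097 = 0.0924743
P(Population 2 | x) ≈ 0.3094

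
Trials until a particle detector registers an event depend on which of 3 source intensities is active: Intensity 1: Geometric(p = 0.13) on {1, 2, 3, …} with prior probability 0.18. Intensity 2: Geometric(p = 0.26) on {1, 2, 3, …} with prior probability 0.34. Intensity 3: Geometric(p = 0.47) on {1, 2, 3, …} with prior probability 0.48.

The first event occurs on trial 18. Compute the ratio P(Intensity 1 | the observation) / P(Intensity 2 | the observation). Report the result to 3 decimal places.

4.146

Only the two components matter; the odds are (P(Z=i) f_i(x)) / (P(Z=j) f_j(x)).
Component likelihoods at x = 18:
  f_1 = 0.0121835
  f_2 = 0.00155565
  f_3 = 9.65579e-06
Posterior odds = (P(Z=1)·f_1) / (P(Z=2)·f_2) = (0.18·0.0121835) / (0.34·0.00155565) = 0.00219302 / 0.000528922 ≈ 4.146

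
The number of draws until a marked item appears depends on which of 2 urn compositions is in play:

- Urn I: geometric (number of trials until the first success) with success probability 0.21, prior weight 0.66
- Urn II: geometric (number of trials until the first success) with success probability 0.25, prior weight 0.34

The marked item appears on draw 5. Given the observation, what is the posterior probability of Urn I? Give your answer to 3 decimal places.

0.667

By Bayes' theorem, P(k | x) = π_k f_k(x) / Σ_j π_j f_j(x).
Component likelihoods at x = 5:
  L_I = 0.0817952
  L_II = 0.0791016
Unnormalised posteriors:
  π_I·L_I = 0.66 × 0.0817952 = 0.0539848
  π_II·L_II = 0.34 × 0.0791016 = 0.0268945
Denominator: 0.0539848 + 0.0268945 = 0.0808793
P(Urn I | the observation) ≈ 0.667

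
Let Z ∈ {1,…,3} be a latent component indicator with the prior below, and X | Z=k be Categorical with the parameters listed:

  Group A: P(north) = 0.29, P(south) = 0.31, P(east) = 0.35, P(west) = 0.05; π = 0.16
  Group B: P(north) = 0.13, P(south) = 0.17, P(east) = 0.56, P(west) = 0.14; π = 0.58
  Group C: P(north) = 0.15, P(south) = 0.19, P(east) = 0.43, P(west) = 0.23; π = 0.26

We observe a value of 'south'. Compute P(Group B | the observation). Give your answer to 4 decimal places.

Posterior ∝ prior × likelihood, so P(k | x) ∝ P(Z=k) f_k(x); normalise over all components.
Evaluate each component's likelihood at the observed value:
  p_A = P(south | comp) = 0.31
  p_B = P(south | comp) = 0.17
  p_C = P(south | comp) = 0.19
Weight by the priors:
  P(Z=A)·p_A = 0.16 × 0.31 = 0.0496
  P(Z=B)·p_B = 0.58 × 0.17 = 0.0986
  P(Z=C)·p_C = 0.26 × 0.19 = 0.0494
Sum: 0.0496 + 0.0986 + 0.0494 = 0.1976
P(Group B | x) = 0.0986 / 0.1976 ≈ 0.4990

0.4990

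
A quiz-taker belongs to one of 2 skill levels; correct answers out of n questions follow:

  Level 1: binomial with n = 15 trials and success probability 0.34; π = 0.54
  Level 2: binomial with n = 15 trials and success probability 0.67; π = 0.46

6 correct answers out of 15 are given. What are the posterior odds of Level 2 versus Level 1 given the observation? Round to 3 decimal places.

0.097

Only the two components matter; the odds are (w_i f_i(x)) / (w_j f_j(x)).
Component likelihoods at x = 6 correct answers out of 15:
  L_1 = C(15,6)·0.34^6·0.66^9 = 5005·0.0015448·0.0237627 = 0.183727
  L_2 = C(15,6)·0.67^6·0.33^9 = 5005·0.0904584·4.64115e-05 = 0.0210125
Posterior odds = (w_2·L_2) / (w_1·L_1) = (0.46·0.0210125) / (0.54·0.183727) = 0.00966576 / 0.0992126 ≈ 0.097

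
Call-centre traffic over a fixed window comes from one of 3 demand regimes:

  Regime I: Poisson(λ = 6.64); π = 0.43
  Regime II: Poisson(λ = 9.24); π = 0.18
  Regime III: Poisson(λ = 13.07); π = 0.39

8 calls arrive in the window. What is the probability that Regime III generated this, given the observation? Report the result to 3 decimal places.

P(component k | x) = π_k·f_k(x) / marginal(x), where marginal(x) = Σ_j π_j·f_j(x).
Component likelihoods at x = 8 calls:
  p_I = 0.122492
  p_II = 0.127931
  p_III = 0.0445098
Prior × likelihood for each component:
  π_I·p_I = 0.43 × 0.122492 = 0.0526717
  π_II·p_II = 0.18 × 0.127931 = 0.0230275
  π_III·p_III = 0.39 × 0.0445098 = 0.0173588
Normaliser: 0.0526717 + 0.0230275 + 0.0173588 = 0.093058
P(Regime III | the observation) ≈ 0.187

0.187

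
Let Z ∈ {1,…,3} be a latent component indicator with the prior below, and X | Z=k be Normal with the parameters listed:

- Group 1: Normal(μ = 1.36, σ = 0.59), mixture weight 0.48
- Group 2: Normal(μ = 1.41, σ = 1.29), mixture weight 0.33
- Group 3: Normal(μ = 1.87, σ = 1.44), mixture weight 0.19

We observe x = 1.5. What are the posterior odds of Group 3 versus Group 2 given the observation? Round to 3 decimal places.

Posterior odds = (P(Z=i) f_i(x)) / (P(Z=j) f_j(x)); the normalising sum cancels.
Normal densities:
  p_1 = (1/(0.59·√(2π)))·exp(−(1.5−1.36)²/(2·0.59²)) = 0.676173·exp(-0.02815) = 0.657403
  p_2 = (1/(1.29·√(2π)))·exp(−(1.5−1.41)²/(2·1.29²)) = 0.309258·exp(-0.00243) = 0.308506
  p_3 = (1/(1.44·√(2π)))·exp(−(1.5−1.87)²/(2·1.44²)) = 0.277043·exp(-0.03301) = 0.268047
Posterior odds = (P(Z=3)·p_3) / (P(Z=2)·p_2) = (0.19·0.268047) / (0.33·0.308506) = 0.050929 / 0.101807 ≈ 0.500

0.500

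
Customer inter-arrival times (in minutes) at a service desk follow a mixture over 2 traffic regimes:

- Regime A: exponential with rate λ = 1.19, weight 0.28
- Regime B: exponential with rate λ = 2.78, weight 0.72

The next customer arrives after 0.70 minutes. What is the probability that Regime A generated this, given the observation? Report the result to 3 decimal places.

By Bayes' theorem, P(k | x) = P(Z=k) f_k(x) / Σ_j P(Z=j) f_j(x).
Component likelihoods at x = 0.70 minutes:
  f_A = 0.517344
  f_B = 0.397107
Unnormalised posteriors:
  P(Z=A)·f_A = 0.28 × 0.517344 = 0.144856
  P(Z=B)·f_B = 0.72 × 0.397107 = 0.285917
Normaliser: 0.144856 + 0.285917 = 0.430774
P(Regime A | 0.70 minutes) = 0.144856 / 0.430774 ≈ 0.336

0.336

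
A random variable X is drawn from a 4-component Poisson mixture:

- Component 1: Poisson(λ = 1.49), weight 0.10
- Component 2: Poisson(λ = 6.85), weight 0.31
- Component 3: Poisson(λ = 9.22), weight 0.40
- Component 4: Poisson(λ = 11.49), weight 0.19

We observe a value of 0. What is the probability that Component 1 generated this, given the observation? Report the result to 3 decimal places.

Posterior ∝ prior × likelihood, so P(k | x) ∝ w_k f_k(x); normalise over all components.
Poisson probabilities:
  f_1 = e^(−1.49)·1.49^0/0! = 0.225373
  f_2 = e^(−6.85)·6.85^0/0! = 0.00105946
  f_3 = e^(−9.22)·9.22^0/0! = 9.90387e-05
  f_4 = e^(−11.49)·11.49^0/0! = 1.02319e-05
Prior × likelihood for each component:
  w_1·f_1 = 0.10 × 0.225373 = 0.0225373
  w_2·f_2 = 0.31 × 0.00105946 = 0.000328431
  w_3·f_3 = 0.40 × 9.90387e-05 = 3.96155e-05
  w_4·f_4 = 0.19 × 1.02319e-05 = 1.94406e-06
Denominator: 0.0225373 + 0.000328431 + 3.96155e-05 + 1.94406e-06 = 0.0229073
P(Component 1 | 0) ≈ 0.984

0.984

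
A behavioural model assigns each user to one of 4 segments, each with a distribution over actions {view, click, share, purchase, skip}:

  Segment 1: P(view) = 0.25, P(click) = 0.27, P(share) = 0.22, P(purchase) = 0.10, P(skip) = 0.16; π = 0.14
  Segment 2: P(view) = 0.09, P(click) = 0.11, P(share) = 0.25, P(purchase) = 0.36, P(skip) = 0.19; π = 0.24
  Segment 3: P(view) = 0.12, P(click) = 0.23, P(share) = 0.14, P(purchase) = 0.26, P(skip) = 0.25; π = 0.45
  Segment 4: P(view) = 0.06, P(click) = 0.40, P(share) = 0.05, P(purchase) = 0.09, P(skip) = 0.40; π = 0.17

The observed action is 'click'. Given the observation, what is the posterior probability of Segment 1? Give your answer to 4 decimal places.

Posterior ∝ prior × likelihood, so P(k | x) ∝ w_k f_k(x); normalise over all components.
Categorical probabilities:
  f_1 = P(click | comp) = 0.27
  f_2 = P(click | comp) = 0.11
  f_3 = P(click | comp) = 0.23
  f_4 = P(click | comp) = 0.40
Unnormalised posteriors:
  w_1·f_1 = 0.14 × 0.27 = 0.0378
  w_2·f_2 = 0.24 × 0.11 = 0.0264
  w_3·f_3 = 0.45 × 0.23 = 0.1035
  w_4·f_4 = 0.17 × 0.4 = 0.068
Normaliser: 0.0378 + 0.0264 + 0.1035 + 0.068 = 0.2357
P(Segment 1 | x) ≈ 0.1604

0.1604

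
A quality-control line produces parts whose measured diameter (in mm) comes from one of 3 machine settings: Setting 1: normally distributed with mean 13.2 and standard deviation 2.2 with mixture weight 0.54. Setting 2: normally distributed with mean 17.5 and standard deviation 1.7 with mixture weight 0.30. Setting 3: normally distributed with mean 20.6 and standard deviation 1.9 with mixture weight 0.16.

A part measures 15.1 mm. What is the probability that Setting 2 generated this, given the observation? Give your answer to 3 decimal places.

The responsibility of component k is w_k f_k(x) divided by Σ_j w_j f_j(x).
Evaluate each component's likelihood at the observed value:
  p_1 = 0.124889
  p_2 = 0.0866302
  p_3 = 0.00318105
Weight by the priors:
  w_1·p_1 = 0.54 × 0.124889 = 0.0674401
  w_2·p_2 = 0.30 × 0.0866302 = 0.0259891
  w_3·p_3 = 0.16 × 0.00318105 = 0.000508968
Sum: 0.0674401 + 0.0259891 + 0.000508968 = 0.0939381
P(Setting 2 | 15.1 mm) ≈ 0.277

0.277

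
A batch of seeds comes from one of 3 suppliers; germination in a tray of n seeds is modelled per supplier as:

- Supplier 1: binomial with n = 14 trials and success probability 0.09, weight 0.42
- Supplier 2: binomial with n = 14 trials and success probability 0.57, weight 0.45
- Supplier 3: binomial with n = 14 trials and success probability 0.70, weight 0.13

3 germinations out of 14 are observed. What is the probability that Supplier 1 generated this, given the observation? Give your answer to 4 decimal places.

Posterior ∝ prior × likelihood, so P(k | x) ∝ w_k f_k(x); normalise over all components.
Binomial probabilities:
  f_1 = 0.0940339
  f_2 = 0.00626439
  f_3 = 0.000221172
Prior × likelihood for each component:
  w_1·f_1 = 0.42 × 0.0940339 = 0.0394942
  w_2·f_2 = 0.45 × 0.00626439 = 0.00281898
  w_3·f_3 = 0.13 × 0.000221172 = 2.87523e-05
Denominator: 0.0394942 + 0.00281898 + 2.87523e-05 = 0.0423419
So the posterior for Supplier 1 is 0.0394942 / 0.0423419 ≈ 0.9327.

0.9327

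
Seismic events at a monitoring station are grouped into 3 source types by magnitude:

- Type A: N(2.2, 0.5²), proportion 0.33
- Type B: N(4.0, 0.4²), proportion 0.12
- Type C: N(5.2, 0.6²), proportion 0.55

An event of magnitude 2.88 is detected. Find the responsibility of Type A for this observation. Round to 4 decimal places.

0.9759

Apply Bayes' rule: the posterior for each component is proportional to its prior times its likelihood at x.
Component likelihoods at x = 2.88:
  f_A = (1/(0.5·√(2π)))·exp(−(2.88−2.2)²/(2·0.5²)) = 0.797885·exp(-0.92480) = 0.31645
  f_B = (1/(0.4·√(2π)))·exp(−(2.88−4.0)²/(2·0.4²)) = 0.997356·exp(-3.92000) = 0.0197886
  f_C = (1/(0.6·√(2π)))·exp(−(2.88−5.2)²/(2·0.6²)) = 0.664904·exp(-7.47556) = 0.000376848
Multiply by the mixture weights:
  w_A·f_A = 0.33 × 0.31645 = 0.104428
  w_B·f_B = 0.12 × 0.0197886 = 0.00237464
  w_C·f_C = 0.55 × 0.000376848 = 0.000207266
Sum: 0.104428 + 0.00237464 + 0.000207266 = 0.10701
P(Type A | the observation) = 0.104428 / 0.10701 ≈ 0.9759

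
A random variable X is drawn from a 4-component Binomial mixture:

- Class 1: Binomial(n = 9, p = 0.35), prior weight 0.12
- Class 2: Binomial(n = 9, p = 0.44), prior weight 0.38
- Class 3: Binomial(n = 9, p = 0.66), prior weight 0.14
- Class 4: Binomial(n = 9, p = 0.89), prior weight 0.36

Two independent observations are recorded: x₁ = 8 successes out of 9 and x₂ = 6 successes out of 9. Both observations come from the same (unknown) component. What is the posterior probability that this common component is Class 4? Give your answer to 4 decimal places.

By Bayes' theorem, P(k | x) = P(Z=k) f_k(x) / Σ_j P(Z=j) f_j(x).
Since both observations come from the same component, the likelihood for component k is f_k(x₁)·f_k(x₂).
  p_1 = [0.00131735] × [0.042406] = 5.58635e-05
  p_2 = [0.0070803] × [0.107043] = 0.000757899
  p_3 = [0.110172] × [0.272885] = 0.0300644
  p_4 = [0.389722] × [0.0555645] = 0.0216547
Unnormalised posteriors:
  P(Z=1)·p_1 = 0.12 × 5.58635e-05 = 6.70362e-06
  P(Z=2)·p_2 = 0.38 × 0.000757899 = 0.000288002
  P(Z=3)·p_3 = 0.14 × 0.0300644 = 0.00420902
  P(Z=4)·p_4 = 0.36 × 0.0216547 = 0.0077957
Sum: 6.70362e-06 + 0.000288002 + 0.00420902 + 0.0077957 = 0.0122994
Responsibility of Class 4: 0.0077957 / 0.0122994 ≈ 0.6338

0.6338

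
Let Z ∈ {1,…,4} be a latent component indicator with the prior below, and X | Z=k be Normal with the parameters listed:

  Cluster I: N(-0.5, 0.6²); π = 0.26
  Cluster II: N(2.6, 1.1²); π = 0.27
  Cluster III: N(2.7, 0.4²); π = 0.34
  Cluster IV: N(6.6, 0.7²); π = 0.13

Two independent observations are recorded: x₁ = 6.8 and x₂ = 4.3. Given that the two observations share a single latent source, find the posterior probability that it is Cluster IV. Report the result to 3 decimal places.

0.961

Apply Bayes' rule: the posterior for each component is proportional to its prior times its likelihood at x.
Since both observations come from the same component, the likelihood for component k is f_k(x₁)·f_k(x₂).
  L_I = [4.77458e-33] × [8.42045e-15] = 4.02041e-47
  L_II = [0.000247647] × [0.109869] = 2.72088e-05
  L_III = [1.53045e-23] × [0.000334576] = 5.1205e-27
  L_IV = [0.547124] × [0.00257934] = 0.00141122
Weight by the priors:
  π_I·L_I = 0.26 × 4.02041e-47 = 1.04531e-47
  π_II·L_II = 0.27 × 2.72088e-05 = 7.34639e-06
  π_III·L_III = 0.34 × 5.1205e-27 = 1.74097e-27
  π_IV·L_IV = 0.13 × 0.00141122 = 0.000183458
Sum: 1.04531e-47 + 7.34639e-06 + 1.74097e-27 + 0.000183458 = 0.000190805
Responsibility of Cluster IV: 0.000183458 / 0.000190805 ≈ 0.961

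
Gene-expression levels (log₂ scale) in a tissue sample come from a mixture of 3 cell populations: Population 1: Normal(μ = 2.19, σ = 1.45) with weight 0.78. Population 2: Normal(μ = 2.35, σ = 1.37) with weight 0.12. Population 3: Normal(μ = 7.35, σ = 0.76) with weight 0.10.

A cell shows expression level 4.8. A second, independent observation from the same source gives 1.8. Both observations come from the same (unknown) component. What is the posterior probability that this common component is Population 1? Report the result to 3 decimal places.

0.856

By Bayes' theorem, P(k | x) = π_k f_k(x) / Σ_j π_j f_j(x).
Since both observations come from the same component, the likelihood for component k is f_k(x₁)·f_k(x₂).
  f_1 = [0.0544484] × [0.265359] = 0.0144483
  f_2 = [0.0588481] × [0.268653] = 0.0158097
  f_3 = [0.00188581] × [1.38031e-12] = 2.603e-15
Multiply by the mixture weights:
  π_1·f_1 = 0.78 × 0.0144483 = 0.0112697
  π_2·f_2 = 0.12 × 0.0158097 = 0.00189717
  π_3·f_3 = 0.10 × 2.603e-15 = 2.603e-16
Normaliser: 0.0112697 + 0.00189717 + 2.603e-16 = 0.0131669
Responsibility of Population 1: 0.0112697 / 0.0131669 ≈ 0.856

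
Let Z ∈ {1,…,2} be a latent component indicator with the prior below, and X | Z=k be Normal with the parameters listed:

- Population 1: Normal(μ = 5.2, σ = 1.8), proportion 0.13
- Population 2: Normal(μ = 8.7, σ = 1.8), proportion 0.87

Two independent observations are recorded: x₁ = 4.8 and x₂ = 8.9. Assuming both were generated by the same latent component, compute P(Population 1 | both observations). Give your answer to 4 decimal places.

0.1564

The responsibility of component k is P(Z=k) f_k(x) divided by Σ_j P(Z=j) f_j(x).
Since both observations come from the same component, the likelihood for component k is f_k(x₁)·f_k(x₂).
  p_1 = [0.216229] × [0.0267993] = 0.00579479
  p_2 = [0.0211959] × [0.220271] = 0.00466884
Unnormalised posteriors:
  P(Z=1)·p_1 = 0.13 × 0.00579479 = 0.000753323
  P(Z=2)·p_2 = 0.87 × 0.00466884 = 0.00406189
Marginal: 0.000753323 + 0.00406189 = 0.00481521
Responsibility of Population 1: 0.000753323 / 0.00481521 ≈ 0.1564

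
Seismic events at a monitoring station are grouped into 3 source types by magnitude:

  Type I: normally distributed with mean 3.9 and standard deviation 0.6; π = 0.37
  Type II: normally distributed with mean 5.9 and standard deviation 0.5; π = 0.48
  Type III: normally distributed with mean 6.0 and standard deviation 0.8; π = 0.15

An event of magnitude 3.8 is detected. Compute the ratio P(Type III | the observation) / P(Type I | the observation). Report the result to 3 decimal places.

Posterior odds = (π_i f_i(x)) / (π_j f_j(x)); the normalising sum cancels.
Normal densities:
  f_I = (1/(0.6·√(2π)))·exp(−(3.8−3.9)²/(2·0.6²)) = 0.664904·exp(-0.01389) = 0.655733
  f_II = (1/(0.5·√(2π)))·exp(−(3.8−5.9)²/(2·0.5²)) = 0.797885·exp(-8.82000) = 0.000117886
  f_III = (1/(0.8·√(2π)))·exp(−(3.8−6.0)²/(2·0.8²)) = 0.498678·exp(-3.78125) = 0.011367
0.00170504 / 0.242621 ≈ 0.007

0.007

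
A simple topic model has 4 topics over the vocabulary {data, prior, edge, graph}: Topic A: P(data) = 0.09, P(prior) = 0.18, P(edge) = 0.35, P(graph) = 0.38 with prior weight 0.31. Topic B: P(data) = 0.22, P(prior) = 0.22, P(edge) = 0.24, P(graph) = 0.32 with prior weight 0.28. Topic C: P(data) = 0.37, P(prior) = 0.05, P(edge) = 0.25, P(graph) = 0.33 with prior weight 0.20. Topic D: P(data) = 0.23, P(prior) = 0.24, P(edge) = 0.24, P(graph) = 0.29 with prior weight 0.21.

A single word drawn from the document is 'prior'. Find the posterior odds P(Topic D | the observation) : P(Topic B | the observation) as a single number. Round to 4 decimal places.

The posterior odds equal the prior odds times the likelihood ratio: (π_i/π_j)·(f_i(x)/f_j(x)).
Evaluate each component's likelihood at the observed value:
  p_A = P(prior | comp) = 0.18
  p_B = P(prior | comp) = 0.22
  p_C = P(prior | comp) = 0.05
  p_D = P(prior | comp) = 0.24
Posterior odds = (π_D·p_D) / (π_B·p_B) = (0.21·0.24) / (0.28·0.22) = 0.0504 / 0.0616 ≈ 0.8182

0.8182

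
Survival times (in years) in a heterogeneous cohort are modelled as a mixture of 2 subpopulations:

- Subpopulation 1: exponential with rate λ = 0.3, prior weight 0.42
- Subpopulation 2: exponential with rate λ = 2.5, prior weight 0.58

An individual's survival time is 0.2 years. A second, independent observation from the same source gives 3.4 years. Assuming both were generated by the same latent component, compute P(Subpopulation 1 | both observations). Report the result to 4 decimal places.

Apply Bayes' rule: the posterior for each component is proportional to its prior times its likelihood at x.
Since both observations come from the same component, the likelihood for component k is f_k(x₁)·f_k(x₂).
  f_1 = [0.282529] × [0.108178] = 0.0305636
  f_2 = [1.51633] × [0.000508671] = 0.000771311
Unnormalised posteriors:
  w_1·f_1 = 0.42 × 0.0305636 = 0.0128367
  w_2·f_2 = 0.58 × 0.000771311 = 0.000447361
Evidence: 0.0128367 + 0.000447361 = 0.0132841
P(Subpopulation 1 | data) ≈ 0.9663

0.9663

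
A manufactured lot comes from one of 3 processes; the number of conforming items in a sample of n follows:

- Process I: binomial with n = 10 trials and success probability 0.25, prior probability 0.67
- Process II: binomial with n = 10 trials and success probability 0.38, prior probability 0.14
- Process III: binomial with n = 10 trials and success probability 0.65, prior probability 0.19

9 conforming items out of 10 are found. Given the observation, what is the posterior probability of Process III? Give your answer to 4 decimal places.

The responsibility of component k is w_k f_k(x) divided by Σ_j w_j f_j(x).
Component likelihoods at x = 9 conforming items out of 10:
  f_I = C(10,9)·0.25^9·0.75^1 = 10·3.8147e-06·0.75 = 2.86102e-05
  f_II = C(10,9)·0.38^9·0.62^1 = 10·0.000165216·0.62 = 0.00102434
  f_III = C(10,9)·0.65^9·0.35^1 = 10·0.0207119·0.35 = 0.0724917
Prior × likelihood for each component:
  w_I·f_I = 0.67 × 2.86102e-05 = 1.91689e-05
  w_II·f_II = 0.14 × 0.00102434 = 0.000143408
  w_III·f_III = 0.19 × 0.0724917 = 0.0137734
Marginal: 1.91689e-05 + 0.000143408 + 0.0137734 = 0.013936
So the posterior for Process III is 0.0137734 / 0.013936 ≈ 0.9883.

0.9883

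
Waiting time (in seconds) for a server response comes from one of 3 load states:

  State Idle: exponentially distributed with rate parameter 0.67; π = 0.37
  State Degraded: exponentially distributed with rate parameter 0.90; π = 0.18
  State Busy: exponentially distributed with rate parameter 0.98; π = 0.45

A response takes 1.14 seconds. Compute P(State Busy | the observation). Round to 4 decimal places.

0.4540

P(component k | x) = w_k·f_k(x) / marginal(x), where marginal(x) = Σ_j w_j·f_j(x).
Evaluate each component's likelihood at the observed value:
  L_Idle = 0.67·e^(−0.67·1.14) = 0.67·e^(−0.7638) = 0.312148
  L_Degraded = 0.90·e^(−0.90·1.14) = 0.90·e^(−1.0260) = 0.322594
  L_Busy = 0.98·e^(−0.98·1.14) = 0.98·e^(−1.1172) = 0.320651
Prior × likelihood for each component:
  w_Idle·L_Idle = 0.37 × 0.312148 = 0.115495
  w_Degraded·L_Degraded = 0.18 × 0.322594 = 0.0580669
  w_Busy·L_Busy = 0.45 × 0.320651 = 0.144293
Sum: 0.115495 + 0.0580669 + 0.144293 = 0.317855
P(State Busy | x) = 0.144293 / 0.317855 ≈ 0.4540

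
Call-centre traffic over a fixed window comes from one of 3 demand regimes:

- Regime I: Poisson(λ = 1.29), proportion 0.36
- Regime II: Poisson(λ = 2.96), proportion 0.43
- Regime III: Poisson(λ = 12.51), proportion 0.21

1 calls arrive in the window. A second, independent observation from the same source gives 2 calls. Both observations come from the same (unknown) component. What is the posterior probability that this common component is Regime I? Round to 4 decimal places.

P(component k | x) = π_k·f_k(x) / marginal(x), where marginal(x) = Σ_j π_j·f_j(x).
Since both observations come from the same component, the likelihood for component k is f_k(x₁)·f_k(x₂).
  f_I = [0.355099] × [0.229039] = 0.0813316
  f_II = [0.153384] × [0.227008] = 0.0348194
  f_III = [4.61566e-05] × [0.000288709] = 1.33258e-08
Unnormalised posteriors:
  π_I·f_I = 0.36 × 0.0813316 = 0.0292794
  π_II·f_II = 0.43 × 0.0348194 = 0.0149724
  π_III·f_III = 0.21 × 1.33258e-08 = 2.79842e-09
Evidence: 0.0292794 + 0.0149724 + 2.79842e-09 = 0.0442517
P(Regime I | x) = 0.0292794 / 0.0442517 ≈ 0.6617

0.6617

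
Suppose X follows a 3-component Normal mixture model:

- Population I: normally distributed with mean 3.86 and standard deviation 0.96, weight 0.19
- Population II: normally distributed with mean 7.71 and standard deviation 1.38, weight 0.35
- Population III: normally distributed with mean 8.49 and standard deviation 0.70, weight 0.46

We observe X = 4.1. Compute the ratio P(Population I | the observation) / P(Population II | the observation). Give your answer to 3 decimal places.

Since P(k|x) ∝ π_k f_k(x), the posterior odds are π_i f_i(x) / (π_j f_j(x)).
Component likelihoods at x = 4.1:
  p_I = (1/(0.96·√(2π)))·exp(−(4.1−3.86)²/(2·0.96²)) = 0.415565·exp(-0.03125) = 0.402779
  p_II = (1/(1.38·√(2π)))·exp(−(4.1−7.71)²/(2·1.38²)) = 0.289089·exp(-3.42158) = 0.0094419
  p_III = (1/(0.70·√(2π)))·exp(−(4.1−8.49)²/(2·0.70²)) = 0.569918·exp(-19.66541) = 1.64147e-09
Posterior odds = (π_I·p_I) / (π_II·p_II) = (0.19·0.402779) / (0.35·0.0094419) = 0.0765281 / 0.00330466 ≈ 23.158

23.158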